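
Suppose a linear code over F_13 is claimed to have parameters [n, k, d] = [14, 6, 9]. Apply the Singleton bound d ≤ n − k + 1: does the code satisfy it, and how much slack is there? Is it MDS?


Singleton RHS = n − k + 1 = 9, slack = 0, bound satisfied, MDS.

Singleton bound: d ≤ n − k + 1.
Here n = 14, k = 6, so n − k + 1 = 9.
Given d = 9, check d ≤ 9: YES.
Slack = (n − k + 1) − d = 0.
The code is MDS (slack = 0).
Description: the claimed parameters are [14, 6, 9]_13; such a code would be MDS (meets Singleton bound).


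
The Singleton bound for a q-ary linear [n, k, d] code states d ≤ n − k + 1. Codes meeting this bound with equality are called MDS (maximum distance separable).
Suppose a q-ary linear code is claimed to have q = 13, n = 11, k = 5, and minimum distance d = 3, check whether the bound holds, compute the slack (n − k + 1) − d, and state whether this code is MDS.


Singleton RHS = n − k + 1 = 7, slack = 4, bound satisfied, not MDS.

Singleton bound: d ≤ n − k + 1.
Here n = 11, k = 5, so n − k + 1 = 7.
Given d = 3, check d ≤ 7: YES.
Slack = (n − k + 1) − d = 4.
The code is NOT MDS (slack = 4 > 0).
Description: the claimed parameters are [11, 5, 3]_13; such a code would be non-MDS.


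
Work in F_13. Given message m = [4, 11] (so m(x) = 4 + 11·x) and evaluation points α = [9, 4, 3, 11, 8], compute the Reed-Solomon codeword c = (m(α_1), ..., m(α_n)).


c = [12, 9, 11, 8, 1]

Message polynomial: m(x) = 4 + 11·x (mod 13).
For each evaluation point α_i, compute m(α_i) mod 13:
  α_1 = 9: Horner steps 11 → 12, so m(9) = 12.
  α_2 = 4: Horner steps 11 → 9, so m(4) = 9.
  α_3 = 3: Horner steps 11 → 11, so m(3) = 11.
  α_4 = 11: Horner steps 11 → 8, so m(11) = 8.
  α_5 = 8: Horner steps 11 → 1, so m(8) = 1.
Codeword c = [12, 9, 11, 8, 1] ∈ F_13^5.


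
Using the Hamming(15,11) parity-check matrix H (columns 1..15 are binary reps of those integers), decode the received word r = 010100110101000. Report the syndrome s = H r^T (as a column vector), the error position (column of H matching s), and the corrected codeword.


s = (1, 1, 1, 1)^T, error position = 15, corrected codeword c = 010100110101001

Compute s = H r^T mod 2 one row at a time:
  s_1 = 1 + 0 + 1 + 0 + 1 + 0 + 0 + 0 = 3 ≡ 1 (mod 2).
  s_2 = 1 + 0 + 0 + 1 + 1 + 0 + 0 + 0 = 3 ≡ 1 (mod 2).
  s_3 = 1 + 0 + 0 + 1 + 1 + 0 + 0 + 0 = 3 ≡ 1 (mod 2).
  s_4 = 0 + 0 + 0 + 1 + 0 + 0 + 0 + 0 = 1 ≡ 1 (mod 2).
s = (1, 1, 1, 1)^T — this equals column 15 of H (binary 1111), so error is at position 15.
Correct: flip bit 15 of r = 010100110101000 to get c = 010100110101001.


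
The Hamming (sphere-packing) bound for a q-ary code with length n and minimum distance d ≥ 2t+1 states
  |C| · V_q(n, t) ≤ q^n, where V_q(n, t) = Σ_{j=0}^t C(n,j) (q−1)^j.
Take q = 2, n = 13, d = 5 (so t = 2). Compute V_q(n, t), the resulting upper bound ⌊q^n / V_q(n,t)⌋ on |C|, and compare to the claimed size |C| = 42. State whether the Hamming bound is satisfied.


V_q(n, t) = 92, q^n = 8192, Hamming bound = 89, |C| = 42 ≤ bound (satisfied).

Step 1: Compute V_q(n, t) = Σ_{j=0}^2 C(n, j) (q−1)^j.
  j = 0: C(13,0)·(1)^0 = 1·1 = 1.
  j = 1: C(13,1)·(1)^1 = 13·1 = 13.
  j = 2: C(13,2)·(1)^2 = 78·1 = 78.
  V_q(n, t) = 1 + 13 + 78 = 92.
Step 2: q^n = 2^13 = 8192.
Step 3: Hamming bound ⌊q^n / V_q(n,t)⌋ = ⌊8192/92⌋ = 89.
Step 4: Compare |C| = 42 to 89: satisfied.
The claimed |C| lies below the Hamming bound.


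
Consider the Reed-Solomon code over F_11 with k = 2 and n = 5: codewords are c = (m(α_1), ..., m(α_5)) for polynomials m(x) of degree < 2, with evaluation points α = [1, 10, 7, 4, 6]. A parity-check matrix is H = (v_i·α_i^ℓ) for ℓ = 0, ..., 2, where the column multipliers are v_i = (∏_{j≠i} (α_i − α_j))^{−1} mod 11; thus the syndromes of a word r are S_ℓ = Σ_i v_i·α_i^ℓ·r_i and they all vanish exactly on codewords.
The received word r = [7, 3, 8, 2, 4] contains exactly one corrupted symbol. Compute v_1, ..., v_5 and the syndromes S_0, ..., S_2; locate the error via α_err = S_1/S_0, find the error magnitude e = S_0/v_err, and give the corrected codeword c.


S = (6, 3, 7), error at position 5, error magnitude e = 9, c = [7, 3, 8, 2, 6].

Step 1: column multipliers v_i = (∏_{j≠i}(α_i − α_j))^{−1} mod 11.
  i = 1 (α = 1): (1−10)(1−7)(1−4)(1−6) = (−9)·(−6)·(−3)·(−5) = 810 ≡ 7, so v_1 = 7^{−1} = 8 (mod 11).
  i = 2 (α = 10): (10−1)(10−7)(10−4)(10−6) = 9·3·6·4 = 648 ≡ 10, so v_2 = 10^{−1} = 10 (mod 11).
  i = 3 (α = 7): (7−1)(7−10)(7−4)(7−6) = 6·(−3)·3·1 = −54 ≡ 1, so v_3 = 1^{−1} = 1 (mod 11).
  i = 4 (α = 4): (4−1)(4−10)(4−7)(4−6) = 3·(−6)·(−3)·(−2) = −108 ≡ 2, so v_4 = 2^{−1} = 6 (mod 11).
  i = 5 (α = 6): (6−1)(6−10)(6−7)(6−4) = 5·(−4)·(−1)·2 = 40 ≡ 7, so v_5 = 7^{−1} = 8 (mod 11).
  v = [8, 10, 1, 6, 8].
Step 2: syndromes of r = [7, 3, 8, 2, 4] (all sums mod 11).
  S_0 = Σ v_i r_i = 8·7 + 10·3 + 1·8 + 6·2 + 8·4 = 138 ≡ 6.
  S_1 = Σ v_i α_i r_i = 8·1·7 + 10·10·3 + 1·7·8 + 6·4·2 + 8·6·4 = 652 ≡ 3.
  α_i^2 mod 11 = [1, 1, 5, 5, 3].
  S_2 = Σ v_i α_i^2 r_i = 8·1·7 + 10·1·3 + 1·5·8 + 6·5·2 + 8·3·4 = 282 ≡ 7.
  S = (6, 3, 7) ≠ 0, so r is not a codeword (an error is present).
Step 3: locate the error. For a single error e at position i, S_ℓ = v_i·e·α_i^ℓ, so α_err = S_1/S_0.
  S_0^{−1} = 6^{−1} = 2 (mod 11), so α_err = 3·2 = 6 ≡ 6 = α_5. Error position i = 5.
  Consistency check: S_2/S_1 = 7·4 = 28 ≡ 6 = α_err ✓ (single-error assumption holds).
Step 4: error magnitude e = S_0/v_5 = S_0·∏_{j≠5}(α_5 − α_j) = 6·7 = 42 ≡ 9 (mod 11).
Step 5: correct position 5: c_5 = r_5 − e = 4 − 9 ≡ 6 (mod 11). Hence c = [7, 3, 8, 2, 6].
  Check: interpolating c through the α_i gives m(x) = 5 + 2·x (degree < 2) with m(α_i) = c_i for every i, so c is indeed a codeword.


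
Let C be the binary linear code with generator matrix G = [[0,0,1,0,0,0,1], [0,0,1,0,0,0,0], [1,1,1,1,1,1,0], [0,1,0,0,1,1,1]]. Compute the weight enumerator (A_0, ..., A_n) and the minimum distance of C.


Weight distribution: A_0 = 1, A_1 = 2, A_2 = 2, A_3 = 3, A_4 = 3, A_5 = 2, A_6 = 2, A_7 = 1. Minimum distance d = 1.

Enumerate all 2^4 = 16 messages m ∈ F_2^4.
For each, compute codeword c = mG in F_2^7, then tally its weight.
  m = 0000 → c = 0000000, weight = 0.
  m = 1000 → c = 0010001, weight = 2.
  m = 0100 → c = 0010000, weight = 1.
  m = 1100 → c = 0000001, weight = 1.
  m = 0010 → c = 1111110, weight = 6.
  m = 1010 → c = 1101111, weight = 6.
  m = 0110 → c = 1101110, weight = 5.
  m = 1110 → c = 1111111, weight = 7.
  m = 0001 → c = 0100111, weight = 4.
  m = 1001 → c = 0110110, weight = 4.
  m = 0101 → c = 0110111, weight = 5.
  m = 1101 → c = 0100110, weight = 3.
  m = 0011 → c = 1011001, weight = 4.
  m = 1011 → c = 1001000, weight = 2.
  m = 0111 → c = 1001001, weight = 3.
  m = 1111 → c = 1011000, weight = 3.
Tally weights:
  weight 0: 1 codewords.
  weight 1: 2 codewords.
  weight 2: 2 codewords.
  weight 3: 3 codewords.
  weight 4: 3 codewords.
  weight 5: 2 codewords.
  weight 6: 2 codewords.
  weight 7: 1 codewords.
Minimum distance d = smallest w > 0 with A_w > 0 = 1.
Sanity: Σ A_w = 16 = 2^4 = 16 ✓.


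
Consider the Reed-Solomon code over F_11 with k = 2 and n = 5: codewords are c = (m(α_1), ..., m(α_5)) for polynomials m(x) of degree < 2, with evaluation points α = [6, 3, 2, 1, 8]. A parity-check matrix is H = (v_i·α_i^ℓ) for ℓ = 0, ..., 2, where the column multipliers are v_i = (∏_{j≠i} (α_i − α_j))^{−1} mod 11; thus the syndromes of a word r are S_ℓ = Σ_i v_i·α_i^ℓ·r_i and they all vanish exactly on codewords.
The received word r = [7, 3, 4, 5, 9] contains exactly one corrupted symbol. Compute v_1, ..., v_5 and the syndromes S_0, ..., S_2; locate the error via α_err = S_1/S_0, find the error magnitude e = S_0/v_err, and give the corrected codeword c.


S = (7, 9, 10), error at position 1, error magnitude e = 7, c = [0, 3, 4, 5, 9].

Step 1: column multipliers v_i = (∏_{j≠i}(α_i − α_j))^{−1} mod 11.
  i = 1 (α = 6): (6−3)(6−2)(6−1)(6−8) = 3·4·5·(−2) = −120 ≡ 1, so v_1 = 1^{−1} = 1 (mod 11).
  i = 2 (α = 3): (3−6)(3−2)(3−1)(3−8) = (−3)·1·2·(−5) = 30 ≡ 8, so v_2 = 8^{−1} = 7 (mod 11).
  i = 3 (α = 2): (2−6)(2−3)(2−1)(2−8) = (−4)·(−1)·1·(−6) = −24 ≡ 9, so v_3 = 9^{−1} = 5 (mod 11).
  i = 4 (α = 1): (1−6)(1−3)(1−2)(1−8) = (−5)·(−2)·(−1)·(−7) = 70 ≡ 4, so v_4 = 4^{−1} = 3 (mod 11).
  i = 5 (α = 8): (8−6)(8−3)(8−2)(8−1) = 2·5·6·7 = 420 ≡ 2, so v_5 = 2^{−1} = 6 (mod 11).
  v = [1, 7, 5, 3, 6].
Step 2: syndromes of r = [7, 3, 4, 5, 9] (all sums mod 11).
  S_0 = Σ v_i r_i = 1·7 + 7·3 + 5·4 + 3·5 + 6·9 = 117 ≡ 7.
  S_1 = Σ v_i α_i r_i = 1·6·7 + 7·3·3 + 5·2·4 + 3·1·5 + 6·8·9 = 592 ≡ 9.
  α_i^2 mod 11 = [3, 9, 4, 1, 9].
  S_2 = Σ v_i α_i^2 r_i = 1·3·7 + 7·9·3 + 5·4·4 + 3·1·5 + 6·9·9 = 791 ≡ 10.
  S = (7, 9, 10) ≠ 0, so r is not a codeword (an error is present).
Step 3: locate the error. For a single error e at position i, S_ℓ = v_i·e·α_i^ℓ, so α_err = S_1/S_0.
  S_0^{−1} = 7^{−1} = 8 (mod 11), so α_err = 9·8 = 72 ≡ 6 = α_1. Error position i = 1.
  Consistency check: S_2/S_1 = 10·5 = 50 ≡ 6 = α_err ✓ (single-error assumption holds).
Step 4: error magnitude e = S_0/v_1 = S_0·∏_{j≠1}(α_1 − α_j) = 7·1 = 7 ≡ 7 (mod 11).
Step 5: correct position 1: c_1 = r_1 − e = 7 − 7 ≡ 0 (mod 11). Hence c = [0, 3, 4, 5, 9].
  Check: interpolating c through the α_i gives m(x) = 6 + 10·x (degree < 2) with m(α_i) = c_i for every i, so c is indeed a codeword.


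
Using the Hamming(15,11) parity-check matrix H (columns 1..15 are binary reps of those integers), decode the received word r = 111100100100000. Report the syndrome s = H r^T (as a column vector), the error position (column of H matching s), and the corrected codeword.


s = (1, 0, 0, 1)^T, error position = 9, corrected codeword c = 111100101100000

Compute s = H r^T mod 2 one row at a time:
  s_1 = 0 + 0 + 1 + 0 + 0 + 0 + 0 + 0 = 1 ≡ 1 (mod 2).
  s_2 = 1 + 0 + 0 + 1 + 0 + 0 + 0 + 0 = 2 ≡ 0 (mod 2).
  s_3 = 1 + 1 + 0 + 1 + 1 + 0 + 0 + 0 = 4 ≡ 0 (mod 2).
  s_4 = 1 + 1 + 0 + 1 + 0 + 0 + 0 + 0 = 3 ≡ 1 (mod 2).
s = (1, 0, 0, 1)^T — this equals column 9 of H (binary 1001), so error is at position 9.
Correct: flip bit 9 of r = 111100100100000 to get c = 111100101100000.


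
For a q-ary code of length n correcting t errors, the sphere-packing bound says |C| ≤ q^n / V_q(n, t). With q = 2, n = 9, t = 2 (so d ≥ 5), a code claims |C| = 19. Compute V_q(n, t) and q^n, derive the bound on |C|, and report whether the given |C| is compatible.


V_q(n, t) = 46, q^n = 512, Hamming bound = 11, |C| = 19 > bound (violated).

Step 1: Compute V_q(n, t) = Σ_{j=0}^2 C(n, j) (q−1)^j.
  j = 0: C(9,0)·(1)^0 = 1·1 = 1.
  j = 1: C(9,1)·(1)^1 = 9·1 = 9.
  j = 2: C(9,2)·(1)^2 = 36·1 = 36.
  V_q(n, t) = 1 + 9 + 36 = 46.
Step 2: q^n = 2^9 = 512.
Step 3: Hamming bound ⌊q^n / V_q(n,t)⌋ = ⌊512/46⌋ = 11.
Step 4: Compare |C| = 19 to 11: violated.
The claimed |C| lies above the Hamming bound, so no 2-ary code of length 9 with d ≥ 5 can have 19 codewords.


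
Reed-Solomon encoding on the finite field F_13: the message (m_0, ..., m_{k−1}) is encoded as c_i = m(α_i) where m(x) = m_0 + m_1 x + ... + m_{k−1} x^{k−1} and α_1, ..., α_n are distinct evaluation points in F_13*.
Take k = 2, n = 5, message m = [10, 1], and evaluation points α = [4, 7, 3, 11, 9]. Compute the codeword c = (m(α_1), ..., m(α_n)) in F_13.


c = [1, 4, 0, 8, 6]

Message polynomial: m(x) = 10 + 1·x (mod 13).
For each evaluation point α_i, compute m(α_i) mod 13:
  α_1 = 4: Horner steps 1 → 1, so m(4) = 1.
  α_2 = 7: Horner steps 1 → 4, so m(7) = 4.
  α_3 = 3: Horner steps 1 → 0, so m(3) = 0.
  α_4 = 11: Horner steps 1 → 8, so m(11) = 8.
  α_5 = 9: Horner steps 1 → 6, so m(9) = 6.
Codeword c = [1, 4, 0, 8, 6] ∈ F_13^5.


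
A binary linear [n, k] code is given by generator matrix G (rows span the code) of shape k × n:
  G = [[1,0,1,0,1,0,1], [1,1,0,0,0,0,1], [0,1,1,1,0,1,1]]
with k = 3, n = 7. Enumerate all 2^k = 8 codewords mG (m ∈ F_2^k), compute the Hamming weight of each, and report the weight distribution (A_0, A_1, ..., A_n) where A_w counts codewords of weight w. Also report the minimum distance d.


Weight distribution: A_0 = 1, A_3 = 2, A_4 = 3, A_5 = 2. Minimum distance d = 3.

Enumerate all 2^3 = 8 messages m ∈ F_2^3.
For each, compute codeword c = mG in F_2^7, then tally its weight.
  m = 000 → c = 0000000, weight = 0.
  m = 100 → c = 1010101, weight = 4.
  m = 010 → c = 1100001, weight = 3.
  m = 110 → c = 0110100, weight = 3.
  m = 001 → c = 0111011, weight = 5.
  m = 101 → c = 1101110, weight = 5.
  m = 011 → c = 1011010, weight = 4.
  m = 111 → c = 0001111, weight = 4.
Tally weights:
  weight 0: 1 codewords.
  weight 3: 2 codewords.
  weight 4: 3 codewords.
  weight 5: 2 codewords.
Minimum distance d = smallest w > 0 with A_w > 0 = 3.
Sanity: Σ A_w = 8 = 2^3 = 8 ✓.


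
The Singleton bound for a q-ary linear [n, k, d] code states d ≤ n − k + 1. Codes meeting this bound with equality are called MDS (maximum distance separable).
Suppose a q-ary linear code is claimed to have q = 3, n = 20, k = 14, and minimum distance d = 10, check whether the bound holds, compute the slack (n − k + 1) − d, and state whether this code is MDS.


Singleton RHS = n − k + 1 = 7, slack = -3, bound violated (no such code; not MDS).

Singleton bound: d ≤ n − k + 1.
Here n = 20, k = 14, so n − k + 1 = 7.
Given d = 10, check d ≤ 7: NO.
Slack = (n − k + 1) − d = -3.
The slack is negative: d = 10 exceeds n − k + 1 = 7 by 3, so the Singleton bound is violated and no linear [20, 14, 10]_3 code can exist. In particular it is not MDS (MDS requires d = n − k + 1 exactly).
Description: the claimed parameters are [20, 14, 10]_3; such a code would be impossible (violates the Singleton bound).


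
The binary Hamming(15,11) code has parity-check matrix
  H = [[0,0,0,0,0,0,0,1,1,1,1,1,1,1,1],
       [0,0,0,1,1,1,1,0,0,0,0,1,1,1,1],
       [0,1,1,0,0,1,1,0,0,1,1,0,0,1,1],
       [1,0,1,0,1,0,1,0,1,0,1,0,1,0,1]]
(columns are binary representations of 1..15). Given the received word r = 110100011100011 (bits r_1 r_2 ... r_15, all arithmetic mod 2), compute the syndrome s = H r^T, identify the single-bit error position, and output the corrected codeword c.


s = (1, 1, 0, 1)^T, error position = 13, corrected codeword c = 110100011100111

Compute s = H r^T mod 2 one row at a time:
  s_1 = 1 + 1 + 1 + 0 + 0 + 0 + 1 + 1 = 5 ≡ 1 (mod 2).
  s_2 = 1 + 0 + 0 + 0 + 0 + 0 + 1 + 1 = 3 ≡ 1 (mod 2).
  s_3 = 1 + 0 + 0 + 0 + 1 + 0 + 1 + 1 = 4 ≡ 0 (mod 2).
  s_4 = 1 + 0 + 0 + 0 + 1 + 0 + 0 + 1 = 3 ≡ 1 (mod 2).
s = (1, 1, 0, 1)^T — this equals column 13 of H (binary 1101), so error is at position 13.
Correct: flip bit 13 of r = 110100011100011 to get c = 110100011100111.


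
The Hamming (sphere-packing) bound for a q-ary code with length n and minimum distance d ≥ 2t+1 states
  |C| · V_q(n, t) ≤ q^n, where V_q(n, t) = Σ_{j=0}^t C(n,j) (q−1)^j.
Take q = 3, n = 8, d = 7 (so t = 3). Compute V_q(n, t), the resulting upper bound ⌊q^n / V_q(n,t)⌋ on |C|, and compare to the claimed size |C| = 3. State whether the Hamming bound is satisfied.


V_q(n, t) = 577, q^n = 6561, Hamming bound = 11, |C| = 3 ≤ bound (satisfied).

Step 1: Compute V_q(n, t) = Σ_{j=0}^3 C(n, j) (q−1)^j.
  j = 0: C(8,0)·(2)^0 = 1·1 = 1.
  j = 1: C(8,1)·(2)^1 = 8·2 = 16.
  j = 2: C(8,2)·(2)^2 = 28·4 = 112.
  j = 3: C(8,3)·(2)^3 = 56·8 = 448.
  V_q(n, t) = 1 + 16 + 112 + 448 = 577.
Step 2: q^n = 3^8 = 6561.
Step 3: Hamming bound ⌊q^n / V_q(n,t)⌋ = ⌊6561/577⌋ = 11.
Step 4: Compare |C| = 3 to 11: satisfied.
The claimed |C| lies below the Hamming bound.


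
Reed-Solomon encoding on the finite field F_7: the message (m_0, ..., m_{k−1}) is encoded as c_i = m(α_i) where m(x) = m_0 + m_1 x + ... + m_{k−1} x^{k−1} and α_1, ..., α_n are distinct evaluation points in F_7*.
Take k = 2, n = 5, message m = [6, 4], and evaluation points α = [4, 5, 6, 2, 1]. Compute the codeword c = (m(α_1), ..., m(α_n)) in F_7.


c = [1, 5, 2, 0, 3]

Message polynomial: m(x) = 6 + 4·x (mod 7).
For each evaluation point α_i, compute m(α_i) mod 7:
  α_1 = 4: Horner steps 4 → 1, so m(4) = 1.
  α_2 = 5: Horner steps 4 → 5, so m(5) = 5.
  α_3 = 6: Horner steps 4 → 2, so m(6) = 2.
  α_4 = 2: Horner steps 4 → 0, so m(2) = 0.
  α_5 = 1: Horner steps 4 → 3, so m(1) = 3.
Codeword c = [1, 5, 2, 0, 3] ∈ F_7^5.


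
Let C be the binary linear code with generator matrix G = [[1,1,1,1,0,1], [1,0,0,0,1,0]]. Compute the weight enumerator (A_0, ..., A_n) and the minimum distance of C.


Weight distribution: A_0 = 1, A_2 = 1, A_5 = 2. Minimum distance d = 2.

Enumerate all 2^2 = 4 messages m ∈ F_2^2.
For each, compute codeword c = mG in F_2^6, then tally its weight.
  m = 00 → c = 000000, weight = 0.
  m = 10 → c = 111101, weight = 5.
  m = 01 → c = 100010, weight = 2.
  m = 11 → c = 011111, weight = 5.
Tally weights:
  weight 0: 1 codewords.
  weight 2: 1 codewords.
  weight 5: 2 codewords.
Minimum distance d = smallest w > 0 with A_w > 0 = 2.
Sanity: Σ A_w = 4 = 2^2 = 4 ✓.


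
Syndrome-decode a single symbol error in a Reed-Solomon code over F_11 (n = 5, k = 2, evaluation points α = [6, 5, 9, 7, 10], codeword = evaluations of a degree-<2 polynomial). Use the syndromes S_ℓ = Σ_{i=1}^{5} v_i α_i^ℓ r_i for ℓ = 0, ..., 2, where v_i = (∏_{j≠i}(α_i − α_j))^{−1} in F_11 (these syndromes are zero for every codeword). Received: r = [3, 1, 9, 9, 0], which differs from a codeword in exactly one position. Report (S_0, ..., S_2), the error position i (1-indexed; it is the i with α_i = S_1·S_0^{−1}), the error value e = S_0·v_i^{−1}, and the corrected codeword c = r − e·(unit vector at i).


S = (4, 6, 9), error at position 4, error magnitude e = 4, c = [3, 1, 9, 5, 0].

Step 1: column multipliers v_i = (∏_{j≠i}(α_i − α_j))^{−1} mod 11.
  i = 1 (α = 6): (6−5)(6−9)(6−7)(6−10) = 1·(−3)·(−1)·(−4) = −12 ≡ 10, so v_1 = 10^{−1} = 10 (mod 11).
  i = 2 (α = 5): (5−6)(5−9)(5−7)(5−10) = (−1)·(−4)·(−2)·(−5) = 40 ≡ 7, so v_2 = 7^{−1} = 8 (mod 11).
  i = 3 (α = 9): (9−6)(9−5)(9−7)(9−10) = 3·4·2·(−1) = −24 ≡ 9, so v_3 = 9^{−1} = 5 (mod 11).
  i = 4 (α = 7): (7−6)(7−5)(7−9)(7−10) = 1·2·(−2)·(−3) = 12 ≡ 1, so v_4 = 1^{−1} = 1 (mod 11).
  i = 5 (α = 10): (10−6)(10−5)(10−9)(10−7) = 4·5·1·3 = 60 ≡ 5, so v_5 = 5^{−1} = 9 (mod 11).
  v = [10, 8, 5, 1, 9].
Step 2: syndromes of r = [3, 1, 9, 9, 0] (all sums mod 11).
  S_0 = Σ v_i r_i = 10·3 + 8·1 + 5·9 + 1·9 + 9·0 = 92 ≡ 4.
  S_1 = Σ v_i α_i r_i = 10·6·3 + 8·5·1 + 5·9·9 + 1·7·9 + 9·10·0 = 688 ≡ 6.
  α_i^2 mod 11 = [3, 3, 4, 5, 1].
  S_2 = Σ v_i α_i^2 r_i = 10·3·3 + 8·3·1 + 5·4·9 + 1·5·9 + 9·1·0 = 339 ≡ 9.
  S = (4, 6, 9) ≠ 0, so r is not a codeword (an error is present).
Step 3: locate the error. For a single error e at position i, S_ℓ = v_i·e·α_i^ℓ, so α_err = S_1/S_0.
  S_0^{−1} = 4^{−1} = 3 (mod 11), so α_err = 6·3 = 18 ≡ 7 = α_4. Error position i = 4.
  Consistency check: S_2/S_1 = 9·2 = 18 ≡ 7 = α_err ✓ (single-error assumption holds).
Step 4: error magnitude e = S_0/v_4 = S_0·∏_{j≠4}(α_4 − α_j) = 4·1 = 4 ≡ 4 (mod 11).
Step 5: correct position 4: c_4 = r_4 − e = 9 − 4 ≡ 5 (mod 11). Hence c = [3, 1, 9, 5, 0].
  Check: interpolating c through the α_i gives m(x) = 2 + 2·x (degree < 2) with m(α_i) = c_i for every i, so c is indeed a codeword.


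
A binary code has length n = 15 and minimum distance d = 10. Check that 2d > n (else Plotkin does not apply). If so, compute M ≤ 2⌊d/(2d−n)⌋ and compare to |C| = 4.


Plotkin bound M ≤ 4; given |C| = 4 ≤ bound (satisfied).

Check applicability: 2d = 20, n = 15.
2d − n = 5 > 0, so Plotkin applies.
Compute d/(2d−n) = 10/5 ≈ 2.0000.
⌊d/(2d−n)⌋ = 2.
Plotkin bound: M ≤ 2·2 = 4.
Given |C| = 4, check: satisfied.
This |C| is at the Plotkin bound.


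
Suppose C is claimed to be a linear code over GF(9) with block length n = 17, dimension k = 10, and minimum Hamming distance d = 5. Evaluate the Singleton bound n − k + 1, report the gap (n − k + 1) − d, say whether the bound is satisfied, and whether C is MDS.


Singleton RHS = n − k + 1 = 8, slack = 3, bound satisfied, not MDS.

Singleton bound: d ≤ n − k + 1.
Here n = 17, k = 10, so n − k + 1 = 8.
Given d = 5, check d ≤ 8: YES.
Slack = (n − k + 1) − d = 3.
The code is NOT MDS (slack = 3 > 0).
Description: the claimed parameters are [17, 10, 5]_9; such a code would be non-MDS.


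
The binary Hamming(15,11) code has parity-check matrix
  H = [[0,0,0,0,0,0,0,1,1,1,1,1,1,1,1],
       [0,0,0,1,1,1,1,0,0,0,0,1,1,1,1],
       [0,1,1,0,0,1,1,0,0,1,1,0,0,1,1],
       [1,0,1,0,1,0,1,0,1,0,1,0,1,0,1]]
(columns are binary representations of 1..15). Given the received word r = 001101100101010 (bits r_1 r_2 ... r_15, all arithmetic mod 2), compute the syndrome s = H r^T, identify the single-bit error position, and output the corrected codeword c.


s = (1, 1, 1, 0)^T, error position = 14, corrected codeword c = 001101100101000

Compute s = H r^T mod 2 one row at a time:
  s_1 = 0 + 0 + 1 + 0 + 1 + 0 + 1 + 0 = 3 ≡ 1 (mod 2).
  s_2 = 1 + 0 + 1 + 1 + 1 + 0 + 1 + 0 = 5 ≡ 1 (mod 2).
  s_3 = 0 + 1 + 1 + 1 + 1 + 0 + 1 + 0 = 5 ≡ 1 (mod 2).
  s_4 = 0 + 1 + 0 + 1 + 0 + 0 + 0 + 0 = 2 ≡ 0 (mod 2).
s = (1, 1, 1, 0)^T — this equals column 14 of H (binary 1110), so error is at position 14.
Correct: flip bit 14 of r = 001101100101010 to get c = 001101100101000.


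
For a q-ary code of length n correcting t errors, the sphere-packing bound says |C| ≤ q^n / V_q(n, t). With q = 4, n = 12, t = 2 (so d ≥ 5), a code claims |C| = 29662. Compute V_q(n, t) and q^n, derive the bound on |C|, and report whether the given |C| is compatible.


V_q(n, t) = 631, q^n = 16777216, Hamming bound = 26588, |C| = 29662 > bound (violated).

Step 1: Compute V_q(n, t) = Σ_{j=0}^2 C(n, j) (q−1)^j.
  j = 0: C(12,0)·(3)^0 = 1·1 = 1.
  j = 1: C(12,1)·(3)^1 = 12·3 = 36.
  j = 2: C(12,2)·(3)^2 = 66·9 = 594.
  V_q(n, t) = 1 + 36 + 594 = 631.
Step 2: q^n = 4^12 = 16777216.
Step 3: Hamming bound ⌊q^n / V_q(n,t)⌋ = ⌊16777216/631⌋ = 26588.
Step 4: Compare |C| = 29662 to 26588: violated.
The claimed |C| lies above the Hamming bound, so no 4-ary code of length 12 with d ≥ 5 can have 29662 codewords.


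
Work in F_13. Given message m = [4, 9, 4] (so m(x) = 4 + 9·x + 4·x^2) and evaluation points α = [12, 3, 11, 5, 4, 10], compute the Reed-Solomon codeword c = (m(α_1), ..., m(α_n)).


c = [12, 2, 2, 6, 0, 0]

Message polynomial: m(x) = 4 + 9·x + 4·x^2 (mod 13).
For each evaluation point α_i, compute m(α_i) mod 13:
  α_1 = 12: Horner steps 4 → 5 → 12, so m(12) = 12.
  α_2 = 3: Horner steps 4 → 8 → 2, so m(3) = 2.
  α_3 = 11: Horner steps 4 → 1 → 2, so m(11) = 2.
  α_4 = 5: Horner steps 4 → 3 → 6, so m(5) = 6.
  α_5 = 4: Horner steps 4 → 12 → 0, so m(4) = 0.
  α_6 = 10: Horner steps 4 → 10 → 0, so m(10) = 0.
Codeword c = [12, 2, 2, 6, 0, 0] ∈ F_13^6.


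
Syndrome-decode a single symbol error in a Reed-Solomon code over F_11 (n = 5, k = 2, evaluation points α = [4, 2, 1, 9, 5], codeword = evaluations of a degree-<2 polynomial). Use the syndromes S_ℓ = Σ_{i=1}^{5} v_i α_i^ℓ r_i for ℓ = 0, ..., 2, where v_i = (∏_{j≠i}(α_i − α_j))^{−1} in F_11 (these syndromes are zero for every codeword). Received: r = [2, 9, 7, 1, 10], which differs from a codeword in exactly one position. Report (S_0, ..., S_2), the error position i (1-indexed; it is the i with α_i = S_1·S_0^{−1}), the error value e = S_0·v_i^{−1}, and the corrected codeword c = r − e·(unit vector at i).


S = (4, 9, 1), error at position 5, error magnitude e = 6, c = [2, 9, 7, 1, 4].

Step 1: column multipliers v_i = (∏_{j≠i}(α_i − α_j))^{−1} mod 11.
  i = 1 (α = 4): (4−2)(4−1)(4−9)(4−5) = 2·3·(−5)·(−1) = 30 ≡ 8, so v_1 = 8^{−1} = 7 (mod 11).
  i = 2 (α = 2): (2−4)(2−1)(2−9)(2−5) = (−2)·1·(−7)·(−3) = −42 ≡ 2, so v_2 = 2^{−1} = 6 (mod 11).
  i = 3 (α = 1): (1−4)(1−2)(1−9)(1−5) = (−3)·(−1)·(−8)·(−4) = 96 ≡ 8, so v_3 = 8^{−1} = 7 (mod 11).
  i = 4 (α = 9): (9−4)(9−2)(9−1)(9−5) = 5·7·8·4 = 1120 ≡ 9, so v_4 = 9^{−1} = 5 (mod 11).
  i = 5 (α = 5): (5−4)(5−2)(5−1)(5−9) = 1·3·4·(−4) = −48 ≡ 7, so v_5 = 7^{−1} = 8 (mod 11).
  v = [7, 6, 7, 5, 8].
Step 2: syndromes of r = [2, 9, 7, 1, 10] (all sums mod 11).
  S_0 = Σ v_i r_i = 7·2 + 6·9 + 7·7 + 5·1 + 8·10 = 202 ≡ 4.
  S_1 = Σ v_i α_i r_i = 7·4·2 + 6·2·9 + 7·1·7 + 5·9·1 + 8·5·10 = 658 ≡ 9.
  α_i^2 mod 11 = [5, 4, 1, 4, 3].
  S_2 = Σ v_i α_i^2 r_i = 7·5·2 + 6·4·9 + 7·1·7 + 5·4·1 + 8·3·10 = 595 ≡ 1.
  S = (4, 9, 1) ≠ 0, so r is not a codeword (an error is present).
Step 3: locate the error. For a single error e at position i, S_ℓ = v_i·e·α_i^ℓ, so α_err = S_1/S_0.
  S_0^{−1} = 4^{−1} = 3 (mod 11), so α_err = 9·3 = 27 ≡ 5 = α_5. Error position i = 5.
  Consistency check: S_2/S_1 = 1·5 = 5 ≡ 5 = α_err ✓ (single-error assumption holds).
Step 4: error magnitude e = S_0/v_5 = S_0·∏_{j≠5}(α_5 − α_j) = 4·7 = 28 ≡ 6 (mod 11).
Step 5: correct position 5: c_5 = r_5 − e = 10 − 6 ≡ 4 (mod 11). Hence c = [2, 9, 7, 1, 4].
  Check: interpolating c through the α_i gives m(x) = 5 + 2·x (degree < 2) with m(α_i) = c_i for every i, so c is indeed a codeword.


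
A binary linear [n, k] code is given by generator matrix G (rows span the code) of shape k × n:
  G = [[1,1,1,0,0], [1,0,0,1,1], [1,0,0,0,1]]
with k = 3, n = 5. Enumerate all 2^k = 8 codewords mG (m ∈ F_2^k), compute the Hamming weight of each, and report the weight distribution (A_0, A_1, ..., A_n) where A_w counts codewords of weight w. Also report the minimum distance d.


Weight distribution: A_0 = 1, A_1 = 1, A_2 = 1, A_3 = 3, A_4 = 2. Minimum distance d = 1.

Enumerate all 2^3 = 8 messages m ∈ F_2^3.
For each, compute codeword c = mG in F_2^5, then tally its weight.
  m = 000 → c = 00000, weight = 0.
  m = 100 → c = 11100, weight = 3.
  m = 010 → c = 10011, weight = 3.
  m = 110 → c = 01111, weight = 4.
  m = 001 → c = 10001, weight = 2.
  m = 101 → c = 01101, weight = 3.
  m = 011 → c = 00010, weight = 1.
  m = 111 → c = 11110, weight = 4.
Tally weights:
  weight 0: 1 codewords.
  weight 1: 1 codewords.
  weight 2: 1 codewords.
  weight 3: 3 codewords.
  weight 4: 2 codewords.
Minimum distance d = smallest w > 0 with A_w > 0 = 1.
Sanity: Σ A_w = 8 = 2^3 = 8 ✓.


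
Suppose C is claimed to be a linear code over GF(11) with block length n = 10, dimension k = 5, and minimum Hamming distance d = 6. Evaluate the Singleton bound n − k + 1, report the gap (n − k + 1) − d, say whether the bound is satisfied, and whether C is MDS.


Singleton RHS = n − k + 1 = 6, slack = 0, bound satisfied, MDS.

Singleton bound: d ≤ n − k + 1.
Here n = 10, k = 5, so n − k + 1 = 6.
Given d = 6, check d ≤ 6: YES.
Slack = (n − k + 1) − d = 0.
The code is MDS (slack = 0).
Description: the claimed parameters are [10, 5, 6]_11; such a code would be MDS (meets Singleton bound).


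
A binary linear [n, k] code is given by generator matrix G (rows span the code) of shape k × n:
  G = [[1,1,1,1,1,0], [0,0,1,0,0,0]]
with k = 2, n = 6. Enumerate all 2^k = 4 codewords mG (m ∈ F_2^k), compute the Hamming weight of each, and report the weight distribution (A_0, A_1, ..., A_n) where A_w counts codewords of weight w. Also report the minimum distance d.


Weight distribution: A_0 = 1, A_1 = 1, A_4 = 1, A_5 = 1. Minimum distance d = 1.

Enumerate all 2^2 = 4 messages m ∈ F_2^2.
For each, compute codeword c = mG in F_2^6, then tally its weight.
  m = 00 → c = 000000, weight = 0.
  m = 10 → c = 111110, weight = 5.
  m = 01 → c = 001000, weight = 1.
  m = 11 → c = 110110, weight = 4.
Tally weights:
  weight 0: 1 codewords.
  weight 1: 1 codewords.
  weight 4: 1 codewords.
  weight 5: 1 codewords.
Minimum distance d = smallest w > 0 with A_w > 0 = 1.
Sanity: Σ A_w = 4 = 2^2 = 4 ✓.


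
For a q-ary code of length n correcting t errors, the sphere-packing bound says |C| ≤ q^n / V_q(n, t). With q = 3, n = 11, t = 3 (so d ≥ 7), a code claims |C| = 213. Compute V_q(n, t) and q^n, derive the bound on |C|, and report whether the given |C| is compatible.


V_q(n, t) = 1563, q^n = 177147, Hamming bound = 113, |C| = 213 > bound (violated).

Step 1: Compute V_q(n, t) = Σ_{j=0}^3 C(n, j) (q−1)^j.
  j = 0: C(11,0)·(2)^0 = 1·1 = 1.
  j = 1: C(11,1)·(2)^1 = 11·2 = 22.
  j = 2: C(11,2)·(2)^2 = 55·4 = 220.
  j = 3: C(11,3)·(2)^3 = 165·8 = 1320.
  V_q(n, t) = 1 + 22 + 220 + 1320 = 1563.
Step 2: q^n = 3^11 = 177147.
Step 3: Hamming bound ⌊q^n / V_q(n,t)⌋ = ⌊177147/1563⌋ = 113.
Step 4: Compare |C| = 213 to 113: violated.
The claimed |C| lies above the Hamming bound, so no 3-ary code of length 11 with d ≥ 7 can have 213 codewords.


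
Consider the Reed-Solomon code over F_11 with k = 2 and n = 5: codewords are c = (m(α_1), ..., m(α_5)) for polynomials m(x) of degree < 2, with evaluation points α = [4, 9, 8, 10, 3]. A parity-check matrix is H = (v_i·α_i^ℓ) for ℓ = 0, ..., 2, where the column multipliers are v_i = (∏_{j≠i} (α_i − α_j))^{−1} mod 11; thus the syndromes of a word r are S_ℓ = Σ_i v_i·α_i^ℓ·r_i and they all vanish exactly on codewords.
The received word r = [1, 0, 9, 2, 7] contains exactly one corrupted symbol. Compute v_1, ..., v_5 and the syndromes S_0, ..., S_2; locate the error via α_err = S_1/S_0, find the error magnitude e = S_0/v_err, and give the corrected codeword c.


S = (8, 2, 6), error at position 5, error magnitude e = 8, c = [1, 0, 9, 2, 10].

Step 1: column multipliers v_i = (∏_{j≠i}(α_i − α_j))^{−1} mod 11.
  i = 1 (α = 4): (4−9)(4−8)(4−10)(4−3) = (−5)·(−4)·(−6)·1 = −120 ≡ 1, so v_1 = 1^{−1} = 1 (mod 11).
  i = 2 (α = 9): (9−4)(9−8)(9−10)(9−3) = 5·1·(−1)·6 = −30 ≡ 3, so v_2 = 3^{−1} = 4 (mod 11).
  i = 3 (α = 8): (8−4)(8−9)(8−10)(8−3) = 4·(−1)·(−2)·5 = 40 ≡ 7, so v_3 = 7^{−1} = 8 (mod 11).
  i = 4 (α = 10): (10−4)(10−9)(10−8)(10−3) = 6·1·2·7 = 84 ≡ 7, so v_4 = 7^{−1} = 8 (mod 11).
  i = 5 (α = 3): (3−4)(3−9)(3−8)(3−10) = (−1)·(−6)·(−5)·(−7) = 210 ≡ 1, so v_5 = 1^{−1} = 1 (mod 11).
  v = [1, 4, 8, 8, 1].
Step 2: syndromes of r = [1, 0, 9, 2, 7] (all sums mod 11).
  S_0 = Σ v_i r_i = 1·1 + 4·0 + 8·9 + 8·2 + 1·7 = 96 ≡ 8.
  S_1 = Σ v_i α_i r_i = 1·4·1 + 4·9·0 + 8·8·9 + 8·10·2 + 1·3·7 = 761 ≡ 2.
  α_i^2 mod 11 = [5, 4, 9, 1, 9].
  S_2 = Σ v_i α_i^2 r_i = 1·5·1 + 4·4·0 + 8·9·9 + 8·1·2 + 1·9·7 = 732 ≡ 6.
  S = (8, 2, 6) ≠ 0, so r is not a codeword (an error is present).
Step 3: locate the error. For a single error e at position i, S_ℓ = v_i·e·α_i^ℓ, so α_err = S_1/S_0.
  S_0^{−1} = 8^{−1} = 7 (mod 11), so α_err = 2·7 = 14 ≡ 3 = α_5. Error position i = 5.
  Consistency check: S_2/S_1 = 6·6 = 36 ≡ 3 = α_err ✓ (single-error assumption holds).
Step 4: error magnitude e = S_0/v_5 = S_0·∏_{j≠5}(α_5 − α_j) = 8·1 = 8 ≡ 8 (mod 11).
Step 5: correct position 5: c_5 = r_5 − e = 7 − 8 ≡ 10 (mod 11). Hence c = [1, 0, 9, 2, 10].
  Check: interpolating c through the α_i gives m(x) = 4 + 2·x (degree < 2) with m(α_i) = c_i for every i, so c is indeed a codeword.


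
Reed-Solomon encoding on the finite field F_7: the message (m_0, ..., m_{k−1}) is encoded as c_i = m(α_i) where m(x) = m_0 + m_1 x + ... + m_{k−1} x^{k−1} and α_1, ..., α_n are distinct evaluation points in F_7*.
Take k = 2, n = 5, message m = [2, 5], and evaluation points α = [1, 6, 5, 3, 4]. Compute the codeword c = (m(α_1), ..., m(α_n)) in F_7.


c = [0, 4, 6, 3, 1]

Message polynomial: m(x) = 2 + 5·x (mod 7).
For each evaluation point α_i, compute m(α_i) mod 7:
  α_1 = 1: Horner steps 5 → 0, so m(1) = 0.
  α_2 = 6: Horner steps 5 → 4, so m(6) = 4.
  α_3 = 5: Horner steps 5 → 6, so m(5) = 6.
  α_4 = 3: Horner steps 5 → 3, so m(3) = 3.
  α_5 = 4: Horner steps 5 → 1, so m(4) = 1.
Codeword c = [0, 4, 6, 3, 1] ∈ F_7^5.


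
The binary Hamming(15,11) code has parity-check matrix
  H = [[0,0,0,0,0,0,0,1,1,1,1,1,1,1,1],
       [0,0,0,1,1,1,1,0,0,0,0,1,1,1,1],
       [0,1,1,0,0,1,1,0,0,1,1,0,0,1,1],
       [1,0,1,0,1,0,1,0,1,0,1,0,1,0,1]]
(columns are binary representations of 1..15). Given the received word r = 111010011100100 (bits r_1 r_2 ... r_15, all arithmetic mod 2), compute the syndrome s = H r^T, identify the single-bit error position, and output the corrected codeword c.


s = (0, 0, 1, 1)^T, error position = 3, corrected codeword c = 110010011100100

Compute s = H r^T mod 2 one row at a time:
  s_1 = 1 + 1 + 1 + 0 + 0 + 1 + 0 + 0 = 4 ≡ 0 (mod 2).
  s_2 = 0 + 1 + 0 + 0 + 0 + 1 + 0 + 0 = 2 ≡ 0 (mod 2).
  s_3 = 1 + 1 + 0 + 0 + 1 + 0 + 0 + 0 = 3 ≡ 1 (mod 2).
  s_4 = 1 + 1 + 1 + 0 + 1 + 0 + 1 + 0 = 5 ≡ 1 (mod 2).
s = (0, 0, 1, 1)^T — this equals column 3 of H (binary 0011), so error is at position 3.
Correct: flip bit 3 of r = 111010011100100 to get c = 110010011100100.


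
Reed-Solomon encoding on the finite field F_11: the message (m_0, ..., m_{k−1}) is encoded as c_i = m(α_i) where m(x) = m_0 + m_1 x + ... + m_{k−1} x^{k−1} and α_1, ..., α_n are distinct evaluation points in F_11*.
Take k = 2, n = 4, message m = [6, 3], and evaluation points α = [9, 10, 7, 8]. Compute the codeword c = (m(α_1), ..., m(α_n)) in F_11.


c = [0, 3, 5, 8]

Message polynomial: m(x) = 6 + 3·x (mod 11).
For each evaluation point α_i, compute m(α_i) mod 11:
  α_1 = 9: Horner steps 3 → 0, so m(9) = 0.
  α_2 = 10: Horner steps 3 → 3, so m(10) = 3.
  α_3 = 7: Horner steps 3 → 5, so m(7) = 5.
  α_4 = 8: Horner steps 3 → 8, so m(8) = 8.
Codeword c = [0, 3, 5, 8] ∈ F_11^4.


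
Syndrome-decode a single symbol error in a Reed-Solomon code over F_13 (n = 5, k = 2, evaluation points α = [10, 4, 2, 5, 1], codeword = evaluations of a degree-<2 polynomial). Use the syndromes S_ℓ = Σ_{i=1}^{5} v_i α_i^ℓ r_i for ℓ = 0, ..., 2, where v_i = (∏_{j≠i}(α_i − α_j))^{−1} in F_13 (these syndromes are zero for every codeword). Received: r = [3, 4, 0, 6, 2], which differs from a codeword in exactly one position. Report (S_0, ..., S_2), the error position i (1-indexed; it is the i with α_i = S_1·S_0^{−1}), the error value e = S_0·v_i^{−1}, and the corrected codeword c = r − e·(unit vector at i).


S = (1, 1, 1), error at position 5, error magnitude e = 4, c = [3, 4, 0, 6, 11].

Step 1: column multipliers v_i = (∏_{j≠i}(α_i − α_j))^{−1} mod 13.
  i = 1 (α = 10): (10−4)(10−2)(10−5)(10−1) = 6·8·5·9 = 2160 ≡ 2, so v_1 = 2^{−1} = 7 (mod 13).
  i = 2 (α = 4): (4−10)(4−2)(4−5)(4−1) = (−6)·2·(−1)·3 = 36 ≡ 10, so v_2 = 10^{−1} = 4 (mod 13).
  i = 3 (α = 2): (2−10)(2−4)(2−5)(2−1) = (−8)·(−2)·(−3)·1 = −48 ≡ 4, so v_3 = 4^{−1} = 10 (mod 13).
  i = 4 (α = 5): (5−10)(5−4)(5−2)(5−1) = (−5)·1·3·4 = −60 ≡ 5, so v_4 = 5^{−1} = 8 (mod 13).
  i = 5 (α = 1): (1−10)(1−4)(1−2)(1−5) = (−9)·(−3)·(−1)·(−4) = 108 ≡ 4, so v_5 = 4^{−1} = 10 (mod 13).
  v = [7, 4, 10, 8, 10].
Step 2: syndromes of r = [3, 4, 0, 6, 2] (all sums mod 13).
  S_0 = Σ v_i r_i = 7·3 + 4·4 + 10·0 + 8·6 + 10·2 = 105 ≡ 1.
  S_1 = Σ v_i α_i r_i = 7·10·3 + 4·4·4 + 10·2·0 + 8·5·6 + 10·1·2 = 534 ≡ 1.
  α_i^2 mod 13 = [9, 3, 4, 12, 1].
  S_2 = Σ v_i α_i^2 r_i = 7·9·3 + 4·3·4 + 10·4·0 + 8·12·6 + 10·1·2 = 833 ≡ 1.
  S = (1, 1, 1) ≠ 0, so r is not a codeword (an error is present).
Step 3: locate the error. For a single error e at position i, S_ℓ = v_i·e·α_i^ℓ, so α_err = S_1/S_0.
  S_0^{−1} = 1^{−1} = 1 (mod 13), so α_err = 1·1 = 1 ≡ 1 = α_5. Error position i = 5.
  Consistency check: S_2/S_1 = 1·1 = 1 ≡ 1 = α_err ✓ (single-error assumption holds).
Step 4: error magnitude e = S_0/v_5 = S_0·∏_{j≠5}(α_5 − α_j) = 1·4 = 4 ≡ 4 (mod 13).
Step 5: correct position 5: c_5 = r_5 − e = 2 − 4 ≡ 11 (mod 13). Hence c = [3, 4, 0, 6, 11].
  Check: interpolating c through the α_i gives m(x) = 9 + 2·x (degree < 2) with m(α_i) = c_i for every i, so c is indeed a codeword.


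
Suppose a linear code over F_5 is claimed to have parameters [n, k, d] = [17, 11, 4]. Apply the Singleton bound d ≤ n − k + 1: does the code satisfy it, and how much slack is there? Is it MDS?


Singleton RHS = n − k + 1 = 7, slack = 3, bound satisfied, not MDS.

Singleton bound: d ≤ n − k + 1.
Here n = 17, k = 11, so n − k + 1 = 7.
Given d = 4, check d ≤ 7: YES.
Slack = (n − k + 1) − d = 3.
The code is NOT MDS (slack = 3 > 0).
Description: the claimed parameters are [17, 11, 4]_5; such a code would be non-MDS.


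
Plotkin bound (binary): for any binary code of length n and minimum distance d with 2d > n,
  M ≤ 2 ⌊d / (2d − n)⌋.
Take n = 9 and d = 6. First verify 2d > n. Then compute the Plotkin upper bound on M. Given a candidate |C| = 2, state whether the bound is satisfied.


Plotkin bound M ≤ 4; given |C| = 2 ≤ bound (satisfied).

Check applicability: 2d = 12, n = 9.
2d − n = 3 > 0, so Plotkin applies.
Compute d/(2d−n) = 6/3 ≈ 2.0000.
⌊d/(2d−n)⌋ = 2.
Plotkin bound: M ≤ 2·2 = 4.
Given |C| = 2, check: satisfied.
This |C| is below the Plotkin bound.


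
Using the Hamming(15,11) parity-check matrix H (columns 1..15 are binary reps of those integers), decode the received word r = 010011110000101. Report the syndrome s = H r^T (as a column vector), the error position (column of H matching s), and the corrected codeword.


s = (1, 1, 0, 0)^T, error position = 12, corrected codeword c = 010011110001101

Compute s = H r^T mod 2 one row at a time:
  s_1 = 1 + 0 + 0 + 0 + 0 + 1 + 0 + 1 = 3 ≡ 1 (mod 2).
  s_2 = 0 + 1 + 1 + 1 + 0 + 1 + 0 + 1 = 5 ≡ 1 (mod 2).
  s_3 = 1 + 0 + 1 + 1 + 0 + 0 + 0 + 1 = 4 ≡ 0 (mod 2).
  s_4 = 0 + 0 + 1 + 1 + 0 + 0 + 1 + 1 = 4 ≡ 0 (mod 2).
s = (1, 1, 0, 0)^T — this equals column 12 of H (binary 1100), so error is at position 12.
Correct: flip bit 12 of r = 010011110000101 to get c = 010011110001101.


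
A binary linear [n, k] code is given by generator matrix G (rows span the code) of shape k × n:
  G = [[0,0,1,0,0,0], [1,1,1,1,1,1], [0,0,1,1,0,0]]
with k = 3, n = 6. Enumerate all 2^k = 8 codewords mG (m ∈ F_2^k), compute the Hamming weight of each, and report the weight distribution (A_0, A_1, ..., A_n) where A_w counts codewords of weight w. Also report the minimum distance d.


Weight distribution: A_0 = 1, A_1 = 2, A_2 = 1, A_4 = 1, A_5 = 2, A_6 = 1. Minimum distance d = 1.

Enumerate all 2^3 = 8 messages m ∈ F_2^3.
For each, compute codeword c = mG in F_2^6, then tally its weight.
  m = 000 → c = 000000, weight = 0.
  m = 100 → c = 001000, weight = 1.
  m = 010 → c = 111111, weight = 6.
  m = 110 → c = 110111, weight = 5.
  m = 001 → c = 001100, weight = 2.
  m = 101 → c = 000100, weight = 1.
  m = 011 → c = 110011, weight = 4.
  m = 111 → c = 111011, weight = 5.
Tally weights:
  weight 0: 1 codewords.
  weight 1: 2 codewords.
  weight 2: 1 codewords.
  weight 4: 1 codewords.
  weight 5: 2 codewords.
  weight 6: 1 codewords.
Minimum distance d = smallest w > 0 with A_w > 0 = 1.
Sanity: Σ A_w = 8 = 2^3 = 8 ✓.


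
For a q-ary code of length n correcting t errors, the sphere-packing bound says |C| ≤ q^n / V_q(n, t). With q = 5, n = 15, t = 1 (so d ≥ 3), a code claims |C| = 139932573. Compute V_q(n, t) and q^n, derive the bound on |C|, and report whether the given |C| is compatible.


V_q(n, t) = 61, q^n = 30517578125, Hamming bound = 500288165, |C| = 139932573 ≤ bound (satisfied).

Step 1: Compute V_q(n, t) = Σ_{j=0}^1 C(n, j) (q−1)^j.
  j = 0: C(15,0)·(4)^0 = 1·1 = 1.
  j = 1: C(15,1)·(4)^1 = 15·4 = 60.
  V_q(n, t) = 1 + 60 = 61.
Step 2: q^n = 5^15 = 30517578125.
Step 3: Hamming bound ⌊q^n / V_q(n,t)⌋ = ⌊30517578125/61⌋ = 500288165.
Step 4: Compare |C| = 139932573 to 500288165: satisfied.
The claimed |C| lies below the Hamming bound.
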